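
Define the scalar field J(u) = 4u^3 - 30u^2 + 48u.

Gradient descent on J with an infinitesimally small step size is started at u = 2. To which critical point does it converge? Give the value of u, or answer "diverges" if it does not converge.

4

J'(u) = 12(u - 4)(u - 1), so J'(2) = -24.
Gradient descent moves in the -J' direction, i.e. u is increasing.
The nearest critical point in that direction is u = 4, where J'' = 36 > 0 (a local minimum). The iterate converges there.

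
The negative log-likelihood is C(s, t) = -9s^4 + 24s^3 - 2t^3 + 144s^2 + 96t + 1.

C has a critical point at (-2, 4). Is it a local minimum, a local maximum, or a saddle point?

local maximum

The mixed partial ∂²C/∂s∂t is 0, so the Hessian at any point is diag(C_ss, C_tt) = diag(36(-3s^2 + 4s + 8), -12t).
At (-2, 4): H = diag(-432, -48).
Both eigenvalues are negative, so H is negative definite: a local maximum.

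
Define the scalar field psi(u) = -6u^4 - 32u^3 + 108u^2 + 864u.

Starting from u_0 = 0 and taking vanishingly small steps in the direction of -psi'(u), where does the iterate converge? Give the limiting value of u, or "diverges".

-3

psi'(u) = -24(u - 3)(u + 3)(u + 4), so psi'(0) = 864.
Gradient descent moves in the -psi' direction, i.e. u is decreasing.
The nearest critical point in that direction is u = -3, where psi'' = 144 > 0 (a local minimum). The iterate converges there.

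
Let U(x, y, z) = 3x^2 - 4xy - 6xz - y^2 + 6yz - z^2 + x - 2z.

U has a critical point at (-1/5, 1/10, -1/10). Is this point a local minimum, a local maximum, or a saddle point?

saddle point

The Hessian is constant: H = [[6, -4, -6], [-4, -2, 6], [-6, 6, -2]].
Leading principal minors: Δ₁ = 6, Δ₂ = -28, Δ₃ = 200.
The minors fit neither the all-positive nor the alternating-sign pattern, so H is indefinite: a saddle point.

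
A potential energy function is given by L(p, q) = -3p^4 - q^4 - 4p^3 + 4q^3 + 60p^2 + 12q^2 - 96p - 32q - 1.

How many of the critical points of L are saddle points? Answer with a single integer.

4

L separates as a function of p plus a function of q, so ∇L=0 decouples.
∂L/∂p = -12(p - 2)(p - 1)(p + 4) = 0 at p ∈ {-4, 1, 2}; ∂L/∂q = -4(q - 4)(q - 1)(q + 2) = 0 at q ∈ {-2, 1, 4}.
The Hessian is diagonal: diag(L_pp, L_qq). Second derivatives: L_pp(-4)=-360, L_pp(1)=60, L_pp(2)=-72; L_qq(-2)=-72, L_qq(1)=36, L_qq(4)=-72.
Saddle points occur where the two diagonal entries have opposite signs: (-4, 1), (1, -2), (1, 4), (2, 1). Count: 4.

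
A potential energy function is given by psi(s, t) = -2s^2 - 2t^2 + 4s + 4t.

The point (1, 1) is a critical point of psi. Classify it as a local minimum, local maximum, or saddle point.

local maximum

The Hessian of psi is constant: H = [[-4, 0], [0, -4]].
det(H) = (-4)·(-4) − 0² = 16.
det(H) > 0 and tr(H) = -8 < 0, so H is negative definite and the point is a local maximum.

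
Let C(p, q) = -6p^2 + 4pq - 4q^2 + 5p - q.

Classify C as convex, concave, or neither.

concave

C is quadratic, so its Hessian is the constant matrix H = [[-12, 4], [4, -8]].
det(H) = 80, tr(H) = -20.
det(H) > 0 and tr(H) < 0, so H is negative definite everywhere: concave.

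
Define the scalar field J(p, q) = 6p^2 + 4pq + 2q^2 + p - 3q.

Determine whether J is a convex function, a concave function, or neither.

convex

J is quadratic, so its Hessian is the constant matrix H = [[12, 4], [4, 4]].
det(H) = 32, tr(H) = 16.
det(H) > 0 and tr(H) > 0, so H is positive definite everywhere: convex.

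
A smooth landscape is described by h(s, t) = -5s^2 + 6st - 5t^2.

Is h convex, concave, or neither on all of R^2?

concave

h is quadratic, so its Hessian is the constant matrix H = [[-10, 6], [6, -10]].
det(H) = 64, tr(H) = -20.
det(H) > 0 and tr(H) < 0, so H is negative definite everywhere: concave.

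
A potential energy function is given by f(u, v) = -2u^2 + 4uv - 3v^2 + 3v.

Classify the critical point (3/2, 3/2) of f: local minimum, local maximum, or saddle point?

local maximum

The Hessian of f is constant: H = [[-4, 4], [4, -6]].
det(H) = (-4)·(-6) − 4² = 8.
det(H) > 0 and tr(H) = -10 < 0, so H is negative definite and the point is a local maximum.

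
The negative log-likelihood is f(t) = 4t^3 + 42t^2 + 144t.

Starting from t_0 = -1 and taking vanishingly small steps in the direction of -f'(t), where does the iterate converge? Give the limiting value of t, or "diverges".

-3

f'(t) = 12(t + 3)(t + 4), so f'(-1) = 72.
Gradient descent moves in the -f' direction, i.e. t is decreasing.
The nearest critical point in that direction is t = -3, where f'' = 12 > 0 (a local minimum). The iterate converges there.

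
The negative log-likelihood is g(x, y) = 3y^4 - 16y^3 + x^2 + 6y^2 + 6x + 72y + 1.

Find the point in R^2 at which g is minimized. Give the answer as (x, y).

g(x,y) separates as P(x) + Q(y) + 1, so its minimum is min P + min Q + 1.
P'(x) = 2x + 6 vanishes at x ∈ {-3}; Q'(y) = 12(y - 3)(y - 2)(y + 1) vanishes at y ∈ {-1, 2, 3}.
Local minima of P (where P''>0): P(-3)=-9. Local minima of Q: Q(-1)=-47, Q(3)=81.
So the global minimum of g is P(-3) + Q(-1) + 1 = -9 − 47 + 1 = -55, attained at (-3, -1).

(-3, -1)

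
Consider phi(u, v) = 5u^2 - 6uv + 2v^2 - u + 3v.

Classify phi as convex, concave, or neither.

phi is quadratic, so its Hessian is the constant matrix H = [[10, -6], [-6, 4]].
det(H) = 4, tr(H) = 14.
det(H) > 0 and tr(H) > 0, so H is positive definite everywhere: convex.

convex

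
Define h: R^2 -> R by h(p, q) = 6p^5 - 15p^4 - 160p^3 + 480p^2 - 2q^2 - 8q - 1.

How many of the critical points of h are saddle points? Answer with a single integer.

2

h separates as a function of p plus a function of q, so ∇h=0 decouples.
∂h/∂p = 30p(p - 4)(p - 2)(p + 4) = 0 at p ∈ {-4, 0, 2, 4}; ∂h/∂q = -4(q + 2) = 0 at q ∈ {-2}.
The Hessian is diagonal: diag(h_pp, h_qq). Second derivatives: h_pp(-4)=-5760, h_pp(0)=960, h_pp(2)=-720, h_pp(4)=1920; h_qq(-2)=-4.
Saddle points occur where the two diagonal entries have opposite signs: (0, -2), (4, -2). Count: 2.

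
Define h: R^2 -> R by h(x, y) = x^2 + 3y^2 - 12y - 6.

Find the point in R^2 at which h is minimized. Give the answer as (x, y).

h(x,y) separates as P(x) + Q(y) − 6, so its minimum is min P + min Q − 6.
P'(x) = 2x vanishes at x ∈ {0}; Q'(y) = 6y - 12 vanishes at y ∈ {2}.
Local minima of P (where P''>0): P(0)=0. Local minima of Q: Q(2)=-12.
So the global minimum of h is P(0) + Q(2) − 6 = 0 − 12 − 6 = -18, attained at (0, 2).

(0, 2)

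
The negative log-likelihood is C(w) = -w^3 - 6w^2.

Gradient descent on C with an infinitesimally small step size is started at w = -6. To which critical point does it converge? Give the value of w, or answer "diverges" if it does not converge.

C'(w) = -3w(w + 4), so C'(-6) = -36.
Gradient descent moves in the -C' direction, i.e. w is increasing.
The nearest critical point in that direction is w = -4, where C'' = 12 > 0 (a local minimum). The iterate converges there.

-4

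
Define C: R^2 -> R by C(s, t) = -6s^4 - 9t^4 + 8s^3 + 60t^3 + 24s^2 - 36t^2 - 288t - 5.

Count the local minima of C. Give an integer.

C separates as a function of s plus a function of t, so ∇C=0 decouples.
∂C/∂s = -24s(s - 2)(s + 1) = 0 at s ∈ {-1, 0, 2}; ∂C/∂t = -36(t - 4)(t - 2)(t + 1) = 0 at t ∈ {-1, 2, 4}.
The Hessian is diagonal: diag(C_ss, C_tt). Second derivatives: C_ss(-1)=-72, C_ss(0)=48, C_ss(2)=-144; C_tt(-1)=-540, C_tt(2)=216, C_tt(4)=-360.
Local minima occur where both diagonal entries positive: (0, 2). Count: 1.

1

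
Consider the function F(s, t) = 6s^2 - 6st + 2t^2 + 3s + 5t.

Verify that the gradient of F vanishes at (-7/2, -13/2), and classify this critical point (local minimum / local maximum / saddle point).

local minimum

∇F = (12s - 6t + 3, -6s + 4t + 5); substituting (-7/2, -13/2) gives ∇F = (0, 0), so (-7/2, -13/2) is indeed a critical point.
The Hessian of F is constant: H = [[12, -6], [-6, 4]].
det(H) = 12·4 − (-6)² = 12.
det(H) > 0 and tr(H) = 16 > 0, so H is positive definite and the point is a local minimum.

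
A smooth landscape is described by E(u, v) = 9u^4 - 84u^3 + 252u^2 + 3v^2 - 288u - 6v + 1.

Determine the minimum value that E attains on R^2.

E(u,v) separates as P(u) + Q(v) + 1, so its minimum is min P + min Q + 1.
P'(u) = 36(u - 4)(u - 2)(u - 1) vanishes at u ∈ {1, 2, 4}; Q'(v) = 6v - 6 vanishes at v ∈ {1}.
Local minima of P (where P''>0): P(1)=-111, P(4)=-192. Local minima of Q: Q(1)=-3.
So the global minimum of E is P(4) + Q(1) + 1 = -192 − 3 + 1 = -194, attained at (4, 1).

-194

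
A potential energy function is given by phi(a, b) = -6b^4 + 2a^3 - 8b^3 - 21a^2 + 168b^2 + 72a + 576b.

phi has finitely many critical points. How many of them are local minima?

1

phi separates as a function of a plus a function of b, so ∇phi=0 decouples.
∂phi/∂a = 6(a - 4)(a - 3) = 0 at a ∈ {3, 4}; ∂phi/∂b = -24(b - 4)(b + 2)(b + 3) = 0 at b ∈ {-3, -2, 4}.
The Hessian is diagonal: diag(phi_aa, phi_bb). Second derivatives: phi_aa(3)=-6, phi_aa(4)=6; phi_bb(-3)=-168, phi_bb(-2)=144, phi_bb(4)=-1008.
Local minima occur where both diagonal entries positive: (4, -2). Count: 1.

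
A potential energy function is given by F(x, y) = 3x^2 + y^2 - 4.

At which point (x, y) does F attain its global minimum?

F(x,y) separates as P(x) + Q(y) − 4, so its minimum is min P + min Q − 4.
P'(x) = 6x vanishes at x ∈ {0}; Q'(y) = 2y vanishes at y ∈ {0}.
Local minima of P (where P''>0): P(0)=0. Local minima of Q: Q(0)=0.
So the global minimum of F is P(0) + Q(0) − 4 = 0 + 0 − 4 = -4, attained at (0, 0).

(0, 0)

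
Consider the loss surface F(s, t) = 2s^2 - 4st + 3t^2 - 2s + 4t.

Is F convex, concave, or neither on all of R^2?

convex

F is quadratic, so its Hessian is the constant matrix H = [[4, -4], [-4, 6]].
det(H) = 8, tr(H) = 10.
det(H) > 0 and tr(H) > 0, so H is positive definite everywhere: convex.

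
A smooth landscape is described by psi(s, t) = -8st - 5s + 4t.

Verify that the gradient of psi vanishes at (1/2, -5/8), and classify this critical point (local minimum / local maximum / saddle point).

∇psi = (-8t - 5, -8s + 4); substituting (1/2, -5/8) gives ∇psi = (0, 0), so (1/2, -5/8) is indeed a critical point.
The Hessian of psi is constant: H = [[0, -8], [-8, 0]].
det(H) = 0·0 − (-8)² = -64.
Since det(H) < 0, H is indefinite and the critical point is a saddle point.

saddle point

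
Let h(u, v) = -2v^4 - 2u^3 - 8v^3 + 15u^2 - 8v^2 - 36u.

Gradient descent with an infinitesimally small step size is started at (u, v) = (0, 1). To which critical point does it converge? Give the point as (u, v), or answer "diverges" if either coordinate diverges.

h is separable, so gradient descent decouples: u follows -∂h/∂u, v follows -∂h/∂v.
∂h/∂u = -6(u - 3)(u - 2); at u=0 this is -36, so u increases.
∂h/∂v = -8v(v + 1)(v + 2); at v=1 this is -48, so v increases.
The v-coordinate has no critical point in that direction and runs off to infinity.

diverges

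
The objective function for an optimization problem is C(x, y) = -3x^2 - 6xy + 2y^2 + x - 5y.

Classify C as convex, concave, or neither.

neither

C is quadratic, so its Hessian is the constant matrix H = [[-6, -6], [-6, 4]].
det(H) = -60, tr(H) = -2.
det(H) < 0, so H is indefinite: neither convex nor concave.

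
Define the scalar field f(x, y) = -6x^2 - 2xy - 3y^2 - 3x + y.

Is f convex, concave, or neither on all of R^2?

f is quadratic, so its Hessian is the constant matrix H = [[-12, -2], [-2, -6]].
det(H) = 68, tr(H) = -18.
det(H) > 0 and tr(H) < 0, so H is negative definite everywhere: concave.

concave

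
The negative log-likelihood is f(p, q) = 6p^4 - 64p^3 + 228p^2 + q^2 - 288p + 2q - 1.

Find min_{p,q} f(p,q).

f(p,q) separates as A(p) + B(q) − 1, so its minimum is min A + min B − 1.
A'(p) = 24(p - 4)(p - 3)(p - 1) vanishes at p ∈ {1, 3, 4}; B'(q) = 2q + 2 vanishes at q ∈ {-1}.
Local minima of A (where A''>0): A(1)=-118, A(4)=-64. Local minima of B: B(-1)=-1.
So the global minimum of f is A(1) + B(-1) − 1 = -118 − 1 − 1 = -120, attained at (1, -1).

-120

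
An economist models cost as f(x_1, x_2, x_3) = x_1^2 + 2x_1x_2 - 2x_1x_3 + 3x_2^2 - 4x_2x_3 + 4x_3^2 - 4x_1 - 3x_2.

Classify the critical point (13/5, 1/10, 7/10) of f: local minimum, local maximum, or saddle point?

The Hessian is constant: H = [[2, 2, -2], [2, 6, -4], [-2, -4, 8]].
Leading principal minors: Δ₁ = 2, Δ₂ = 8, Δ₃ = 40.
All leading minors are positive, so H is positive definite: a local minimum.

local minimum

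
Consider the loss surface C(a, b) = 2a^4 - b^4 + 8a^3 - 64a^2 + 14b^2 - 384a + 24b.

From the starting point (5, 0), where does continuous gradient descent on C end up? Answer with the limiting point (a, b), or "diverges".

(4, -1)

C is separable, so gradient descent decouples: a follows -∂C/∂a, b follows -∂C/∂b.
∂C/∂a = 8(a - 4)(a + 3)(a + 4); at a=5 this is 576, so a decreases.
∂C/∂b = -4(b - 3)(b + 1)(b + 2); at b=0 this is 24, so b decreases.
a converges to its nearest critical value 4 (a local min of the a-part); b converges to -1. The iterate converges to (4, -1).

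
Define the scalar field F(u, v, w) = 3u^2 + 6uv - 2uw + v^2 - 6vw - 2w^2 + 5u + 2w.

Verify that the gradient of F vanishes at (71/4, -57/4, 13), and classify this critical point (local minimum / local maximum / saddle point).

∇F = (6u + 6v - 2w + 5, 6u + 2v - 6w, -2u - 6v - 4w + 2); substituting (71/4, -57/4, 13) gives ∇F = (0, 0, 0), so (71/4, -57/4, 13) is indeed a critical point.
The Hessian is constant: H = [[6, 6, -2], [6, 2, -6], [-2, -6, -4]].
Leading principal minors: Δ₁ = 6, Δ₂ = -24, Δ₃ = 16.
The minors fit neither the all-positive nor the alternating-sign pattern, so H is indefinite: a saddle point.

saddle point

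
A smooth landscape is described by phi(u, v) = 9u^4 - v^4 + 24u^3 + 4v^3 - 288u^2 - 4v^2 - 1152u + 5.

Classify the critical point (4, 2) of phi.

saddle point

The mixed partial ∂²phi/∂u∂v is 0, so the Hessian at any point is diag(phi_uu, phi_vv) = diag(36(3u^2 + 4u - 16), 4(-3v^2 + 6v - 2)).
At (4, 2): H = diag(1728, -8).
The eigenvalues have opposite signs, so H is indefinite: a saddle point.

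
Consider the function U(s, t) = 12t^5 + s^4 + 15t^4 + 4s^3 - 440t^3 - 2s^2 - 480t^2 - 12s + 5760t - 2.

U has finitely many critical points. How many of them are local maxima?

2

U separates as a function of s plus a function of t, so ∇U=0 decouples.
∂U/∂s = 4(s - 1)(s + 1)(s + 3) = 0 at s ∈ {-3, -1, 1}; ∂U/∂t = 60(t - 4)(t - 2)(t + 3)(t + 4) = 0 at t ∈ {-4, -3, 2, 4}.
The Hessian is diagonal: diag(U_ss, U_tt). Second derivatives: U_ss(-3)=32, U_ss(-1)=-16, U_ss(1)=32; U_tt(-4)=-2880, U_tt(-3)=2100, U_tt(2)=-3600, U_tt(4)=6720.
Local maxima occur where both diagonal entries negative: (-1, -4), (-1, 2). Count: 2.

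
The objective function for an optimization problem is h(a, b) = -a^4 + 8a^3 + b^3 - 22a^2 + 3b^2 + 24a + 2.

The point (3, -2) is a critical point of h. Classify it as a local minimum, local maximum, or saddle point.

The mixed partial ∂²h/∂a∂b is 0, so the Hessian at any point is diag(h_aa, h_bb) = diag(4(-3a^2 + 12a - 11), 6(b + 1)).
At (3, -2): H = diag(-8, -6).
Both eigenvalues are negative, so H is negative definite: a local maximum.

local maximum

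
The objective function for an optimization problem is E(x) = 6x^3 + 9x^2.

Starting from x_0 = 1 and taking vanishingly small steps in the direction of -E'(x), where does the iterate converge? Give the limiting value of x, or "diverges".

0

E'(x) = 18x(x + 1), so E'(1) = 36.
Gradient descent moves in the -E' direction, i.e. x is decreasing.
The nearest critical point in that direction is x = 0, where E'' = 18 > 0 (a local minimum). The iterate converges there.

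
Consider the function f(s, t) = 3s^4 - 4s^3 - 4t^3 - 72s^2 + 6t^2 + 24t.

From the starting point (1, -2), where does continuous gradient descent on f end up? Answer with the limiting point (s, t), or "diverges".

f is separable, so gradient descent decouples: s follows -∂f/∂s, t follows -∂f/∂t.
∂f/∂s = 12s(s - 4)(s + 3); at s=1 this is -144, so s increases.
∂f/∂t = -12(t - 2)(t + 1); at t=-2 this is -48, so t increases.
s converges to its nearest critical value 4 (a local min of the s-part); t converges to -1. The iterate converges to (4, -1).

(4, -1)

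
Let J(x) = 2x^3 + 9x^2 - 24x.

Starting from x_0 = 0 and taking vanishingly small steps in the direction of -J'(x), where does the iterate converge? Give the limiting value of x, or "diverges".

1

J'(x) = 6(x - 1)(x + 4), so J'(0) = -24.
Gradient descent moves in the -J' direction, i.e. x is increasing.
The nearest critical point in that direction is x = 1, where J'' = 30 > 0 (a local minimum). The iterate converges there.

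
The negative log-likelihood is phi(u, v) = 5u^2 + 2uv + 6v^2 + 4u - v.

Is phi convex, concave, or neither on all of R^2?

phi is quadratic, so its Hessian is the constant matrix H = [[10, 2], [2, 12]].
det(H) = 116, tr(H) = 22.
det(H) > 0 and tr(H) > 0, so H is positive definite everywhere: convex.

convex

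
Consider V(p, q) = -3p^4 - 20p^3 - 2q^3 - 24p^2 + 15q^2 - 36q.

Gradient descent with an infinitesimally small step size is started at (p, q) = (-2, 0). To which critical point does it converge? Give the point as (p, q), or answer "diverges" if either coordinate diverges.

V is separable, so gradient descent decouples: p follows -∂V/∂p, q follows -∂V/∂q.
∂V/∂p = -12p(p + 1)(p + 4); at p=-2 this is -48, so p increases.
∂V/∂q = -6(q - 3)(q - 2); at q=0 this is -36, so q increases.
p converges to its nearest critical value -1 (a local min of the p-part); q converges to 2. The iterate converges to (-1, 2).

(-1, 2)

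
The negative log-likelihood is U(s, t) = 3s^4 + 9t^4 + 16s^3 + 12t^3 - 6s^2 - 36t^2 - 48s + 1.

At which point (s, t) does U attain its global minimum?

(-4, -2)

U(s,t) separates as P(s) + Q(t) + 1, so its minimum is min P + min Q + 1.
P'(s) = 12(s - 1)(s + 1)(s + 4) vanishes at s ∈ {-4, -1, 1}; Q'(t) = 36t(t - 1)(t + 2) vanishes at t ∈ {-2, 0, 1}.
Local minima of P (where P''>0): P(-4)=-160, P(1)=-35. Local minima of Q: Q(-2)=-96, Q(1)=-15.
So the global minimum of U is P(-4) + Q(-2) + 1 = -160 − 96 + 1 = -255, attained at (-4, -2).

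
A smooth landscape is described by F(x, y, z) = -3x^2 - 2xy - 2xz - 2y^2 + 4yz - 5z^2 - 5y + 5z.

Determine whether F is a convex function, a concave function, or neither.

concave

F is quadratic, so its Hessian is the constant matrix H = [[-6, -2, -2], [-2, -4, 4], [-2, 4, -10]].
Leading principal minors: -6, 20, -56.
Signs alternate −, +, − ⇒ H ≺ 0 ⇒ concave.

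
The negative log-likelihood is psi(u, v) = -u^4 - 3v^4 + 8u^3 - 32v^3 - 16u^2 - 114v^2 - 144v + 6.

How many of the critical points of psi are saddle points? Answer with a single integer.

psi separates as a function of u plus a function of v, so ∇psi=0 decouples.
∂psi/∂u = -4u(u - 4)(u - 2) = 0 at u ∈ {0, 2, 4}; ∂psi/∂v = -12(v + 1)(v + 3)(v + 4) = 0 at v ∈ {-4, -3, -1}.
The Hessian is diagonal: diag(psi_uu, psi_vv). Second derivatives: psi_uu(0)=-32, psi_uu(2)=16, psi_uu(4)=-32; psi_vv(-4)=-36, psi_vv(-3)=24, psi_vv(-1)=-72.
Saddle points occur where the two diagonal entries have opposite signs: (0, -3), (2, -4), (2, -1), (4, -3). Count: 4.

4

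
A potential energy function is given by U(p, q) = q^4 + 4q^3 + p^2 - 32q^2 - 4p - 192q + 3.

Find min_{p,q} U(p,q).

U(p,q) separates as A(p) + B(q) + 3, so its minimum is min A + min B + 3.
A'(p) = 2p - 4 vanishes at p ∈ {2}; B'(q) = 4(q - 4)(q + 3)(q + 4) vanishes at q ∈ {-4, -3, 4}.
Local minima of A (where A''>0): A(2)=-4. Local minima of B: B(-4)=256, B(4)=-768.
So the global minimum of U is A(2) + B(4) + 3 = -4 − 768 + 3 = -769, attained at (2, 4).

-769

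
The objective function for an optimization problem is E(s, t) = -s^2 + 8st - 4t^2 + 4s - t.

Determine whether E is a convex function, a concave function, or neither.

neither

E is quadratic, so its Hessian is the constant matrix H = [[-2, 8], [8, -8]].
det(H) = -48, tr(H) = -10.
det(H) < 0, so H is indefinite: neither convex nor concave.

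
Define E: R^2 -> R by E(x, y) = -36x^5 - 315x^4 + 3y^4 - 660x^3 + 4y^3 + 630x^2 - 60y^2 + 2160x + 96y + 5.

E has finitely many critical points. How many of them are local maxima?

E separates as a function of x plus a function of y, so ∇E=0 decouples.
∂E/∂x = -180(x - 1)(x + 1)(x + 3)(x + 4) = 0 at x ∈ {-4, -3, -1, 1}; ∂E/∂y = 12(y - 2)(y - 1)(y + 4) = 0 at y ∈ {-4, 1, 2}.
The Hessian is diagonal: diag(E_xx, E_yy). Second derivatives: E_xx(-4)=2700, E_xx(-3)=-1440, E_xx(-1)=2160, E_xx(1)=-7200; E_yy(-4)=360, E_yy(1)=-60, E_yy(2)=72.
Local maxima occur where both diagonal entries negative: (-3, 1), (1, 1). Count: 2.

2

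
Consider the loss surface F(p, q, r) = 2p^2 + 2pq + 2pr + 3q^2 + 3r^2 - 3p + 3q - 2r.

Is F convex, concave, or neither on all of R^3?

F is quadratic, so its Hessian is the constant matrix H = [[4, 2, 2], [2, 6, 0], [2, 0, 6]].
Leading principal minors: 4, 20, 96.
All positive ⇒ H ≻ 0 ⇒ convex.

convex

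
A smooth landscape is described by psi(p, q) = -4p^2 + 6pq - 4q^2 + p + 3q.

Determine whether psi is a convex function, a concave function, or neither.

concave

psi is quadratic, so its Hessian is the constant matrix H = [[-8, 6], [6, -8]].
det(H) = 28, tr(H) = -16.
det(H) > 0 and tr(H) < 0, so H is negative definite everywhere: concave.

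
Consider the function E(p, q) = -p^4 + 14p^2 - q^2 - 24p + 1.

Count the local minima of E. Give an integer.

E separates as a function of p plus a function of q, so ∇E=0 decouples.
∂E/∂p = -4(p - 2)(p - 1)(p + 3) = 0 at p ∈ {-3, 1, 2}; ∂E/∂q = -2q = 0 at q ∈ {0}.
The Hessian is diagonal: diag(E_pp, E_qq). Second derivatives: E_pp(-3)=-80, E_pp(1)=16, E_pp(2)=-20; E_qq(0)=-2.
Local minima occur where both diagonal entries positive: none. Count: 0.

0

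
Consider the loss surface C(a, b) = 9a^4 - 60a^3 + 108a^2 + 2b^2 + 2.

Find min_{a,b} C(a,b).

C(a,b) separates as P(a) + Q(b) + 2, so its minimum is min P + min Q + 2.
P'(a) = 36a(a - 3)(a - 2) vanishes at a ∈ {0, 2, 3}; Q'(b) = 4b vanishes at b ∈ {0}.
Local minima of P (where P''>0): P(0)=0, P(3)=81. Local minima of Q: Q(0)=0.
So the global minimum of C is P(0) + Q(0) + 2 = 0 + 0 + 2 = 2, attained at (0, 0).

2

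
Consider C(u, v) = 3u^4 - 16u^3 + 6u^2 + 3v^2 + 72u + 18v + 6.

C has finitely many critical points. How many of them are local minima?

C separates as a function of u plus a function of v, so ∇C=0 decouples.
∂C/∂u = 12(u - 3)(u - 2)(u + 1) = 0 at u ∈ {-1, 2, 3}; ∂C/∂v = 6(v + 3) = 0 at v ∈ {-3}.
The Hessian is diagonal: diag(C_uu, C_vv). Second derivatives: C_uu(-1)=144, C_uu(2)=-36, C_uu(3)=48; C_vv(-3)=6.
Local minima occur where both diagonal entries positive: (-1, -3), (3, -3). Count: 2.

2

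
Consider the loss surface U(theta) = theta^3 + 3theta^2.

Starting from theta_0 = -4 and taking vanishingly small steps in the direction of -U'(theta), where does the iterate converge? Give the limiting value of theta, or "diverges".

U'(theta) = 3theta(theta + 2), so U'(-4) = 24.
Gradient descent moves in the -U' direction, i.e. theta is decreasing.
There is no critical point below theta=-4, and U' keeps the same sign, so the iterate runs off to −∞.

diverges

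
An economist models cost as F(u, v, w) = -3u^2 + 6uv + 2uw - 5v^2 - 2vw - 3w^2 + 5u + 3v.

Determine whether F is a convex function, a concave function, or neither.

concave

F is quadratic, so its Hessian is the constant matrix H = [[-6, 6, 2], [6, -10, -2], [2, -2, -6]].
Leading principal minors: -6, 24, -128.
Signs alternate −, +, − ⇒ H ≺ 0 ⇒ concave.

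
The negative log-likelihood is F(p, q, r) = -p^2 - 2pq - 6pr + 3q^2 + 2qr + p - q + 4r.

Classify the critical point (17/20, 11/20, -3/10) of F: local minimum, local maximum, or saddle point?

saddle point

The Hessian is constant: H = [[-2, -2, -6], [-2, 6, 2], [-6, 2, 0]].
Leading principal minors: Δ₁ = -2, Δ₂ = -16, Δ₃ = -160.
The minors fit neither the all-positive nor the alternating-sign pattern, so H is indefinite: a saddle point.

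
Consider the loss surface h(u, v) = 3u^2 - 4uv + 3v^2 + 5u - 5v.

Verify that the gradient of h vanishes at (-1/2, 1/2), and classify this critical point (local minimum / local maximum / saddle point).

local minimum

∇h = (6u - 4v + 5, -4u + 6v - 5); substituting (-1/2, 1/2) gives ∇h = (0, 0), so (-1/2, 1/2) is indeed a critical point.
The Hessian of h is constant: H = [[6, -4], [-4, 6]].
det(H) = 6·6 − (-4)² = 20.
det(H) > 0 and tr(H) = 12 > 0, so H is positive definite and the point is a local minimum.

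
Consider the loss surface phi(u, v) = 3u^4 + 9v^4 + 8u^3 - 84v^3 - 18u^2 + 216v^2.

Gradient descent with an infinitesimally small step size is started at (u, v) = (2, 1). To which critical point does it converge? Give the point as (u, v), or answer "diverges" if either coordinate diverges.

phi is separable, so gradient descent decouples: u follows -∂phi/∂u, v follows -∂phi/∂v.
∂phi/∂u = 12u(u - 1)(u + 3); at u=2 this is 120, so u decreases.
∂phi/∂v = 36v(v - 4)(v - 3); at v=1 this is 216, so v decreases.
u converges to its nearest critical value 1 (a local min of the u-part); v converges to 0. The iterate converges to (1, 0).

(1, 0)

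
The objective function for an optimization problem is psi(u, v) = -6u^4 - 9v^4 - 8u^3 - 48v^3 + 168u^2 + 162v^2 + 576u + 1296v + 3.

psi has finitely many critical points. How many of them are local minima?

1

psi separates as a function of u plus a function of v, so ∇psi=0 decouples.
∂psi/∂u = -24(u - 4)(u + 2)(u + 3) = 0 at u ∈ {-3, -2, 4}; ∂psi/∂v = -36(v - 3)(v + 3)(v + 4) = 0 at v ∈ {-4, -3, 3}.
The Hessian is diagonal: diag(psi_uu, psi_vv). Second derivatives: psi_uu(-3)=-168, psi_uu(-2)=144, psi_uu(4)=-1008; psi_vv(-4)=-252, psi_vv(-3)=216, psi_vv(3)=-1512.
Local minima occur where both diagonal entries positive: (-2, -3). Count: 1.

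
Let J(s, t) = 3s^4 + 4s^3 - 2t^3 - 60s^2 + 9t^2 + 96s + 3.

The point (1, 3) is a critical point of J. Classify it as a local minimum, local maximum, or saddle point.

The mixed partial ∂²J/∂s∂t is 0, so the Hessian at any point is diag(J_ss, J_tt) = diag(12(3s^2 + 2s - 10), 6(-2t + 3)).
At (1, 3): H = diag(-60, -18).
Both eigenvalues are negative, so H is negative definite: a local maximum.

local maximum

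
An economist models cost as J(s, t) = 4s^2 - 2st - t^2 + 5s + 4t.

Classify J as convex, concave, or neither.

J is quadratic, so its Hessian is the constant matrix H = [[8, -2], [-2, -2]].
det(H) = -20, tr(H) = 6.
det(H) < 0, so H is indefinite: neither convex nor concave.

neither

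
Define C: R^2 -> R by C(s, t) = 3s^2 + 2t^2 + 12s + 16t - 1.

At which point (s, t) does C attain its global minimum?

(-2, -4)

C(s,t) separates as P(s) + Q(t) − 1, so its minimum is min P + min Q − 1.
P'(s) = 6s + 12 vanishes at s ∈ {-2}; Q'(t) = 4(t + 4) vanishes at t ∈ {-4}.
Local minima of P (where P''>0): P(-2)=-12. Local minima of Q: Q(-4)=-32.
So the global minimum of C is P(-2) + Q(-4) − 1 = -12 − 32 − 1 = -45, attained at (-2, -4).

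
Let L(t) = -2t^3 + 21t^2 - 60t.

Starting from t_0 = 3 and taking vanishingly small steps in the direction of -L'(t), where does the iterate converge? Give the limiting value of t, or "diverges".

2

L'(t) = -6(t - 5)(t - 2), so L'(3) = 12.
Gradient descent moves in the -L' direction, i.e. t is decreasing.
The nearest critical point in that direction is t = 2, where L'' = 18 > 0 (a local minimum). The iterate converges there.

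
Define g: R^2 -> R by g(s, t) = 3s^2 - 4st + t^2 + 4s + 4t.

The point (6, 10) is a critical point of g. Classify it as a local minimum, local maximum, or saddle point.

saddle point

The Hessian of g is constant: H = [[6, -4], [-4, 2]].
det(H) = 6·2 − (-4)² = -4.
Since det(H) < 0, H is indefinite and the critical point is a saddle point.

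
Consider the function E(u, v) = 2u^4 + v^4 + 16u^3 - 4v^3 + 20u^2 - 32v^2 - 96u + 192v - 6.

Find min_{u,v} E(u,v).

-832

E(u,v) separates as P(u) + Q(v) − 6, so its minimum is min P + min Q − 6.
P'(u) = 8(u - 1)(u + 3)(u + 4) vanishes at u ∈ {-4, -3, 1}; Q'(v) = 4(v - 4)(v - 3)(v + 4) vanishes at v ∈ {-4, 3, 4}.
Local minima of P (where P''>0): P(-4)=192, P(1)=-58. Local minima of Q: Q(-4)=-768, Q(4)=256.
So the global minimum of E is P(1) + Q(-4) − 6 = -58 − 768 − 6 = -832, attained at (1, -4).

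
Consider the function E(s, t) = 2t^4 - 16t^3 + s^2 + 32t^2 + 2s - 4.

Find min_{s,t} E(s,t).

E(s,t) separates as P(s) + Q(t) − 4, so its minimum is min P + min Q − 4.
P'(s) = 2s + 2 vanishes at s ∈ {-1}; Q'(t) = 8t(t - 4)(t - 2) vanishes at t ∈ {0, 2, 4}.
Local minima of P (where P''>0): P(-1)=-1. Local minima of Q: Q(0)=0, Q(4)=0.
So the global minimum of E is P(-1) + Q(0) − 4 = -1 + 0 − 4 = -5, attained at (-1, 0).

-5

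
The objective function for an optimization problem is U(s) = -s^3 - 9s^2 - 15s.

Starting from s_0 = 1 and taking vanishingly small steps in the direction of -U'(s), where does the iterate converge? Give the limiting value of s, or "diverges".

U'(s) = -3(s + 1)(s + 5), so U'(1) = -36.
Gradient descent moves in the -U' direction, i.e. s is increasing.
There is no critical point above s=1, and U' keeps the same sign, so the iterate runs off to +∞.

diverges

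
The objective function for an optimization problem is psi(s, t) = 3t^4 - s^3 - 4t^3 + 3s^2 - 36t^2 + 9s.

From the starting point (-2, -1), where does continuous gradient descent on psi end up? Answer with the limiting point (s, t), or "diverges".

psi is separable, so gradient descent decouples: s follows -∂psi/∂s, t follows -∂psi/∂t.
∂psi/∂s = -3(s - 3)(s + 1); at s=-2 this is -15, so s increases.
∂psi/∂t = 12t(t - 3)(t + 2); at t=-1 this is 48, so t decreases.
s converges to its nearest critical value -1 (a local min of the s-part); t converges to -2. The iterate converges to (-1, -2).

(-1, -2)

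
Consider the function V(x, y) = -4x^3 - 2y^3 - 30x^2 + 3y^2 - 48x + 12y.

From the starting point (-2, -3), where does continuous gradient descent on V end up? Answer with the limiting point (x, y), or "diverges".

(-4, -1)

V is separable, so gradient descent decouples: x follows -∂V/∂x, y follows -∂V/∂y.
∂V/∂x = -12(x + 1)(x + 4); at x=-2 this is 24, so x decreases.
∂V/∂y = -6(y - 2)(y + 1); at y=-3 this is -60, so y increases.
x converges to its nearest critical value -4 (a local min of the x-part); y converges to -1. The iterate converges to (-4, -1).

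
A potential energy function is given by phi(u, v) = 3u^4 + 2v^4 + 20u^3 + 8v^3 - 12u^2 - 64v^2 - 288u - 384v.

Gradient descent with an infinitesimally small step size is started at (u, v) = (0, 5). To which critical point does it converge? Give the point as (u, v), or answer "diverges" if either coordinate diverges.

(2, 4)

phi is separable, so gradient descent decouples: u follows -∂phi/∂u, v follows -∂phi/∂v.
∂phi/∂u = 12(u - 2)(u + 3)(u + 4); at u=0 this is -288, so u increases.
∂phi/∂v = 8(v - 4)(v + 3)(v + 4); at v=5 this is 576, so v decreases.
u converges to its nearest critical value 2 (a local min of the u-part); v converges to 4. The iterate converges to (2, 4).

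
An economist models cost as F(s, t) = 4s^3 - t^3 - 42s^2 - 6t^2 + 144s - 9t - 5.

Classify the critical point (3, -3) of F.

The mixed partial ∂²F/∂s∂t is 0, so the Hessian at any point is diag(F_ss, F_tt) = diag(12(2s - 7), -6(t + 2)).
At (3, -3): H = diag(-12, 6).
The eigenvalues have opposite signs, so H is indefinite: a saddle point.

saddle point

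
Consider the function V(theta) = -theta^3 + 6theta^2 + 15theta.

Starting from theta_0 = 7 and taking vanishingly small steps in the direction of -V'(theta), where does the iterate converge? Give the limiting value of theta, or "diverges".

diverges

V'(theta) = -3(theta - 5)(theta + 1), so V'(7) = -48.
Gradient descent moves in the -V' direction, i.e. theta is increasing.
There is no critical point above theta=7, and V' keeps the same sign, so the iterate runs off to +∞.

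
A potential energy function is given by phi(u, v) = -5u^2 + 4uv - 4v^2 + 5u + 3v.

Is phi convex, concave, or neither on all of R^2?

concave

phi is quadratic, so its Hessian is the constant matrix H = [[-10, 4], [4, -8]].
det(H) = 64, tr(H) = -18.
det(H) > 0 and tr(H) < 0, so H is negative definite everywhere: concave.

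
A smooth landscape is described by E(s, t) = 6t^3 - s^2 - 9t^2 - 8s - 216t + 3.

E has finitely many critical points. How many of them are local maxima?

1

E separates as a function of s plus a function of t, so ∇E=0 decouples.
∂E/∂s = -2(s + 4) = 0 at s ∈ {-4}; ∂E/∂t = 18(t - 4)(t + 3) = 0 at t ∈ {-3, 4}.
The Hessian is diagonal: diag(E_ss, E_tt). Second derivatives: E_ss(-4)=-2; E_tt(-3)=-126, E_tt(4)=126.
Local maxima occur where both diagonal entries negative: (-4, -3). Count: 1.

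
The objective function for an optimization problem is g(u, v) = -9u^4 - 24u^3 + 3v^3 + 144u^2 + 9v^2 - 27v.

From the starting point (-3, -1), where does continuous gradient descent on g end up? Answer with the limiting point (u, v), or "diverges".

(0, 1)

g is separable, so gradient descent decouples: u follows -∂g/∂u, v follows -∂g/∂v.
∂g/∂u = -36u(u - 2)(u + 4); at u=-3 this is -540, so u increases.
∂g/∂v = 9(v - 1)(v + 3); at v=-1 this is -36, so v increases.
u converges to its nearest critical value 0 (a local min of the u-part); v converges to 1. The iterate converges to (0, 1).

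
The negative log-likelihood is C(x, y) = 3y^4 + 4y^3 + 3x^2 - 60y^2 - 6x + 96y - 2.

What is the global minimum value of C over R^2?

C(x,y) separates as P(x) + Q(y) − 2, so its minimum is min P + min Q − 2.
P'(x) = 6x - 6 vanishes at x ∈ {1}; Q'(y) = 12(y - 2)(y - 1)(y + 4) vanishes at y ∈ {-4, 1, 2}.
Local minima of P (where P''>0): P(1)=-3. Local minima of Q: Q(-4)=-832, Q(2)=32.
So the global minimum of C is P(1) + Q(-4) − 2 = -3 − 832 − 2 = -837, attained at (1, -4).

-837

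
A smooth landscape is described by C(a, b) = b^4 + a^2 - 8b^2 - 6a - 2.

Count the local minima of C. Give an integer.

C separates as a function of a plus a function of b, so ∇C=0 decouples.
∂C/∂a = 2(a - 3) = 0 at a ∈ {3}; ∂C/∂b = 4b(b - 2)(b + 2) = 0 at b ∈ {-2, 0, 2}.
The Hessian is diagonal: diag(C_aa, C_bb). Second derivatives: C_aa(3)=2; C_bb(-2)=32, C_bb(0)=-16, C_bb(2)=32.
Local minima occur where both diagonal entries positive: (3, -2), (3, 2). Count: 2.

2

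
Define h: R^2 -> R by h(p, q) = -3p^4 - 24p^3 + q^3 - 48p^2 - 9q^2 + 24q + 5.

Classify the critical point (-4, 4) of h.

The mixed partial ∂²h/∂p∂q is 0, so the Hessian at any point is diag(h_pp, h_qq) = diag(-12(3p^2 + 12p + 8), 6(q - 3)).
At (-4, 4): H = diag(-96, 6).
The eigenvalues have opposite signs, so H is indefinite: a saddle point.

saddle point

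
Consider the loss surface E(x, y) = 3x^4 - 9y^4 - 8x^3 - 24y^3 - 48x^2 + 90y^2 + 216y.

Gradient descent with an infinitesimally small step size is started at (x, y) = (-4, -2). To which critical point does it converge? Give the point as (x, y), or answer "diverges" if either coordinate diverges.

(-2, -1)

E is separable, so gradient descent decouples: x follows -∂E/∂x, y follows -∂E/∂y.
∂E/∂x = 12x(x - 4)(x + 2); at x=-4 this is -768, so x increases.
∂E/∂y = -36(y - 2)(y + 1)(y + 3); at y=-2 this is -144, so y increases.
x converges to its nearest critical value -2 (a local min of the x-part); y converges to -1. The iterate converges to (-2, -1).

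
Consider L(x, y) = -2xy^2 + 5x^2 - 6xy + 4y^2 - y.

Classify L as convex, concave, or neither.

The term -2xy^2 is cubic, so the Hessian is not constant.
∂²L/∂y² = -4x + 8, which takes both signs as x varies (negative for sufficiently large x). A diagonal entry of the Hessian changing sign means the Hessian is neither positive- nor negative-semidefinite on all of R^2.

neither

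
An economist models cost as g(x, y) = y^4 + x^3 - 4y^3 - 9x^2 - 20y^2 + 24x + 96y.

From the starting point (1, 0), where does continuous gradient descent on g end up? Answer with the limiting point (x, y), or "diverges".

diverges

g is separable, so gradient descent decouples: x follows -∂g/∂x, y follows -∂g/∂y.
∂g/∂x = 3(x - 4)(x - 2); at x=1 this is 9, so x decreases.
∂g/∂y = 4(y - 4)(y - 2)(y + 3); at y=0 this is 96, so y decreases.
The x-coordinate has no critical point in that direction and runs off to infinity.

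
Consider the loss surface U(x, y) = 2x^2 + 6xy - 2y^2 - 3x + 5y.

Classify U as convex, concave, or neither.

U is quadratic, so its Hessian is the constant matrix H = [[4, 6], [6, -4]].
det(H) = -52, tr(H) = 0.
det(H) < 0, so H is indefinite: neither convex nor concave.

neither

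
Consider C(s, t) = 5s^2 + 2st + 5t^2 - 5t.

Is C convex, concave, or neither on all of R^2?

C is quadratic, so its Hessian is the constant matrix H = [[10, 2], [2, 10]].
det(H) = 96, tr(H) = 20.
det(H) > 0 and tr(H) > 0, so H is positive definite everywhere: convex.

convex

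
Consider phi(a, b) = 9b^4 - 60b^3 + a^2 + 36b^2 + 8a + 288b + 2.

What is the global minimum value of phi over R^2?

phi(a,b) separates as P(a) + Q(b) + 2, so its minimum is min P + min Q + 2.
P'(a) = 2a + 8 vanishes at a ∈ {-4}; Q'(b) = 36(b - 4)(b - 2)(b + 1) vanishes at b ∈ {-1, 2, 4}.
Local minima of P (where P''>0): P(-4)=-16. Local minima of Q: Q(-1)=-183, Q(4)=192.
So the global minimum of phi is P(-4) + Q(-1) + 2 = -16 − 183 + 2 = -197, attained at (-4, -1).

-197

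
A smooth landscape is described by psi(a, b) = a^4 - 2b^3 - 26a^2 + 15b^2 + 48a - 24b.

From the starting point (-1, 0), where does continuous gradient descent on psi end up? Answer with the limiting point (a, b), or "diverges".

(-4, 1)

psi is separable, so gradient descent decouples: a follows -∂psi/∂a, b follows -∂psi/∂b.
∂psi/∂a = 4(a - 3)(a - 1)(a + 4); at a=-1 this is 96, so a decreases.
∂psi/∂b = -6(b - 4)(b - 1); at b=0 this is -24, so b increases.
a converges to its nearest critical value -4 (a local min of the a-part); b converges to 1. The iterate converges to (-4, 1).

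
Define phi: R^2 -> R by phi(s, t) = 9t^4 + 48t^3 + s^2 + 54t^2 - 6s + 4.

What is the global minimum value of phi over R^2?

-86

phi(s,t) separates as P(s) + Q(t) + 4, so its minimum is min P + min Q + 4.
P'(s) = 2s - 6 vanishes at s ∈ {3}; Q'(t) = 36t(t + 1)(t + 3) vanishes at t ∈ {-3, -1, 0}.
Local minima of P (where P''>0): P(3)=-9. Local minima of Q: Q(-3)=-81, Q(0)=0.
So the global minimum of phi is P(3) + Q(-3) + 4 = -9 − 81 + 4 = -86, attained at (3, -3).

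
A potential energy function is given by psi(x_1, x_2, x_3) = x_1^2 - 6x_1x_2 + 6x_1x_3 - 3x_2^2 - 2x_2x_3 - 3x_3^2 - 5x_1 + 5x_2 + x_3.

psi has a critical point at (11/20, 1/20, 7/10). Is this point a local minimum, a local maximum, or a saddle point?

The Hessian is constant: H = [[2, -6, 6], [-6, -6, -2], [6, -2, -6]].
Leading principal minors: Δ₁ = 2, Δ₂ = -48, Δ₃ = 640.
The minors fit neither the all-positive nor the alternating-sign pattern, so H is indefinite: a saddle point.

saddle point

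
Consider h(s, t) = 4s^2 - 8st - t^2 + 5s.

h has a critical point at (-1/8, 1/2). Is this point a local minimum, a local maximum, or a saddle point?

The Hessian of h is constant: H = [[8, -8], [-8, -2]].
det(H) = 8·(-2) − (-8)² = -80.
Since det(H) < 0, H is indefinite and the critical point is a saddle point.

saddle point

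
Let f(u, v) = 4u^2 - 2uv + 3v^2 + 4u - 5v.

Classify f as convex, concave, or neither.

convex

f is quadratic, so its Hessian is the constant matrix H = [[8, -2], [-2, 6]].
det(H) = 44, tr(H) = 14.
det(H) > 0 and tr(H) > 0, so H is positive definite everywhere: convex.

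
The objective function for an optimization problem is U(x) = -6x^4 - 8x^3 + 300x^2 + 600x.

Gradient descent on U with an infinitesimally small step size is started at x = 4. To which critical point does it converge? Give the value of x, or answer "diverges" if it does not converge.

-1

U'(x) = -24(x - 5)(x + 1)(x + 5), so U'(4) = 1080.
Gradient descent moves in the -U' direction, i.e. x is decreasing.
The nearest critical point in that direction is x = -1, where U'' = 576 > 0 (a local minimum). The iterate converges there.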